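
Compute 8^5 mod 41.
Use repeated squaring. Binary(5) = 101. Walk through the bits of the exponent 5 left-to-right: at each bit after the leading one, square the running value, then multiply by 8 if the bit is 1 (always reducing mod 41):
  bit 1 = 1 (leading): start with 8.
  bit 2 = 0: square 8^2 = 64 ≡ 23 (mod 41).
  bit 3 = 1: square 23^2 = 529 ≡ 37; bit is 1, so multiply 37·8 = 296 ≡ 9 (mod 41).
Final value: 8^5 ≡ 9 (mod 41).

Final answer: 9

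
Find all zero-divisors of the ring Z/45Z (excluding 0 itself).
nonzero zero-divisors of Z/45Z = {3, 5, 6, 9, 10, 12, 15, 18, 20, 21, 24, 25, 27, 30, 33, 35, 36, 39, 40, 42}

An element a ∈ Z/45Z (with a ≠ 0) is a zero-divisor iff gcd(a, 45) > 1 (because a is a unit precisely when gcd(a, n) = 1, and in Z/nZ every nonzero, non-unit element is a zero-divisor). Scan a = 1, ..., 44 and keep those with gcd(a, 45) > 1:
  gcd(3, 45) = 3, gcd(5, 45) = 5, gcd(6, 45) = 3, gcd(9, 45) = 9, gcd(10, 45) = 5, gcd(12, 45) = 3, gcd(15, 45) = 15, gcd(18, 45) = 9, gcd(20, 45) = 5, gcd(21, 45) = 3, gcd(24, 45) = 3, gcd(25, 45) = 5, gcd(27, 45) = 9, gcd(30, 45) = 15, gcd(33, 45) = 3, gcd(35, 45) = 5, gcd(36, 45) = 9, gcd(39, 45) = 3, gcd(40, 45) = 5, gcd(42, 45) = 3.
All other a ∈ {1, ..., 44} have gcd(a, 45) = 1 and are units. So the nonzero zero-divisors are exactly the 20 values of a appearing in this scan.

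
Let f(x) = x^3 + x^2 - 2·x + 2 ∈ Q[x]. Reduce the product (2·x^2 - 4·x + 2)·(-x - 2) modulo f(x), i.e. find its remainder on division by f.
First multiply in Q[x] without reducing: a · b = -2·x^3 + 6·x - 4. Now divide by f(x) = x^3 + x^2 - 2·x + 2, eliminating the leading term at each step:
  leading term -2·x^3: subtract (-2)·f(x) = -2·x^3 - 2·x^2 + 4·x - 4, leaving 2·x^2 + 2·x
The degree is now < 3, so this is the remainder. Hence a · b ≡ 2·x^2 + 2·x in Q[x]/(f).

Final answer: a · b ≡ 2·x^2 + 2·x (mod f(x))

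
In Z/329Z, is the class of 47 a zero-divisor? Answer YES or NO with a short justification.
YES

gcd(47, 329) = 47 > 1, so 47 is not a unit in Z/329Z. In Z/nZ every nonzero non-unit is a zero-divisor: explicitly, take b = 329/gcd = 7 ≠ 0 (mod 329); then 47·7 = 329 = 1·329, i.e. 47·7 ≡ 0 (mod 329). So 47 is a zero-divisor.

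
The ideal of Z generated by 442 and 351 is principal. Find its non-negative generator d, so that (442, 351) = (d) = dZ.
In the PID Z, (a, b) is generated by gcd(a, b). Compute gcd(442, 351) with the extended Euclidean algorithm, tracking rows (r, s, t) with s·442 + t·351 = r:
  row A: (442, 1, 0)   [1·442 + 0·351 = 442]
  row B: (351, 0, 1)   [0·442 + 1·351 = 351]
  442 = 1·351 + 91   → row C = row A − 1·row B = (91, 1, −1)   [check: 1·442 − 1·351 = 91]
  351 = 3·91 + 78   → row D = row B − 3·row C = (78, −3, 4)   [check: −3·442 + 4·351 = 78]
  91 = 1·78 + 13   → row E = row C − 1·row D = (13, 4, −5)   [check: 4·442 − 5·351 = 13]
  78 = 6·13 + 0   → remainder 0, stop. gcd = 13 (last nonzero row E).
So gcd(442, 351) = 13, with Bézout identity 4·442 − 5·351 = 13. Containment (⊇): the Bézout identity exhibits 13 as an element of (442, 351), giving (13) ⊆ (442, 351). Containment (⊆): since 13 | 442 and 13 | 351 (442 = 13·34, 351 = 13·27), every Z-linear combination of 442 and 351 is divisible by 13, so (442, 351) ⊆ (13). Therefore (442, 351) = (13), d = 13.

Final answer: (442, 351) = (13); d = 13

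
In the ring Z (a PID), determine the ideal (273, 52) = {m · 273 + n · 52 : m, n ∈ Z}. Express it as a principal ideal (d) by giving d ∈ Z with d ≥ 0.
In the PID Z, (a, b) is generated by gcd(a, b). Compute gcd(273, 52) with the extended Euclidean algorithm, tracking rows (r, s, t) with s·273 + t·52 = r:
  row A: (273, 1, 0)   [1·273 + 0·52 = 273]
  row B: (52, 0, 1)   [0·273 + 1·52 = 52]
  273 = 5·52 + 13   → row C = row A − 5·row B = (13, 1, −5)   [check: 1·273 − 5·52 = 13]
  52 = 4·13 + 0   → remainder 0, stop. gcd = 13 (last nonzero row C).
So gcd(273, 52) = 13, with Bézout identity 1·273 − 5·52 = 13. Containment (⊇): the Bézout identity exhibits 13 as an element of (273, 52), giving (13) ⊆ (273, 52). Containment (⊆): since 13 | 273 and 13 | 52 (273 = 13·21, 52 = 13·4), every Z-linear combination of 273 and 52 is divisible by 13, so (273, 52) ⊆ (13). Therefore (273, 52) = (13), d = 13.

Final answer: (273, 52) = (13); d = 13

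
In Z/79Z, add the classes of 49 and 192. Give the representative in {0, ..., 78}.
4

Reduce the summands first: 192 ≡ 34 (mod 79), so 49 + 192 ≡ 49 + 34 (mod 79). 49 + 34 = 83; 83 = 1·79 + 4, so (49 + 192) mod 79 = 4.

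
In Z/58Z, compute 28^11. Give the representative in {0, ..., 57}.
Use repeated squaring. Binary(11) = 1011. Walk through the bits of the exponent 11 left-to-right: at each bit after the leading one, square the running value, then multiply by 28 if the bit is 1 (always reducing mod 58):
  bit 1 = 1 (leading): start with 28.
  bit 2 = 0: square 28^2 = 784 ≡ 30 (mod 58).
  bit 3 = 1: square 30^2 = 900 ≡ 30; bit is 1, so multiply 30·28 = 840 ≡ 28 (mod 58).
  bit 4 = 1: square 28^2 = 784 ≡ 30; bit is 1, so multiply 30·28 = 840 ≡ 28 (mod 58).
Final value: 28^11 ≡ 28 (mod 58).

Final answer: 28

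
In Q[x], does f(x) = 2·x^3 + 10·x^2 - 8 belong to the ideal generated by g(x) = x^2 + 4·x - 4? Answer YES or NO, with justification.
YES

In Q[x] the ideal (g) consists of all multiples of g, so f ∈ (g) iff g | f, i.e. iff the remainder of f on division by g is 0. Divide f by g (g is monic, so eliminate the leading term of the running remainder at each step):
  leading term 2·x^3: subtract (2·x)·g(x) = 2·x^3 + 8·x^2 - 8·x, leaving 2·x^2 + 8·x - 8
  leading term 2·x^2: subtract (2)·g(x) = 2·x^2 + 8·x - 8, leaving 0
The remainder is 0, so f(x) = g(x) · h(x) with h(x) = 2·x + 2. Hence g | f, i.e. f ∈ (g).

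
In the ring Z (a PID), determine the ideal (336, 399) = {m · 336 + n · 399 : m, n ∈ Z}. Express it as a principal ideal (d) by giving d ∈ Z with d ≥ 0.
In the PID Z, (a, b) is generated by gcd(a, b). Compute gcd(399, 336) with the extended Euclidean algorithm, tracking rows (r, s, t) with s·399 + t·336 = r:
  row A: (399, 1, 0)   [1·399 + 0·336 = 399]
  row B: (336, 0, 1)   [0·399 + 1·336 = 336]
  399 = 1·336 + 63   → row C = row A − 1·row B = (63, 1, −1)   [check: 1·399 − 1·336 = 63]
  336 = 5·63 + 21   → row D = row B − 5·row C = (21, −5, 6)   [check: −5·399 + 6·336 = 21]
  63 = 3·21 + 0   → remainder 0, stop. gcd = 21 (last nonzero row D).
So gcd(336, 399) = 21, with Bézout identity −5·399 + 6·336 = 21. Containment (⊇): the Bézout identity exhibits 21 as an element of (336, 399), giving (21) ⊆ (336, 399). Containment (⊆): since 21 | 336 and 21 | 399 (336 = 21·16, 399 = 21·19), every Z-linear combination of 336 and 399 is divisible by 21, so (336, 399) ⊆ (21). Therefore (336, 399) = (21), d = 21.

Final answer: (336, 399) = (21); d = 21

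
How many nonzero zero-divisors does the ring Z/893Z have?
In Z/893Z each nonzero element is either a unit (gcd with 893 is 1) or a zero-divisor (gcd > 1). The number of units is φ(893): factorise 893 = 19 · 47, so φ(893) = (19 − 1) · (47 − 1) = 18 · 46 = 828. The nonzero elements number 893 − 1 = 892. Hence the nonzero zero-divisors number 892 − 828 = 64.

Final answer: Z/893Z has 64 nonzero zero-divisors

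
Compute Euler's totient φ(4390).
φ(4390) = 1752

φ is multiplicative, with φ(p^e) = p^e − p^(e−1). Factorise 4390 = 2 · 5 · 439. Then
  φ(4390) = (2 − 1) · (5 − 1) · (439 − 1) = 1 · 4 · 438 = 1752.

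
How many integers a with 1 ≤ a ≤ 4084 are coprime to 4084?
2040

The number of a ∈ {1, ..., 4084} with gcd(a, 4084) = 1 is by definition Euler's totient φ(4084). φ is multiplicative, with φ(p^e) = p^e − p^(e−1). Factorise 4084 = 2^2 · 1021. Then
  φ(4084) = (2^2 − 2^1) · (1021 − 1) = 2 · 1020 = 2040.
So there are 2040 such integers.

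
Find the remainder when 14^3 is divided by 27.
17

Use repeated squaring. Binary(3) = 11. Walk through the bits of the exponent 3 left-to-right: at each bit after the leading one, square the running value, then multiply by 14 if the bit is 1 (always reducing mod 27):
  bit 1 = 1 (leading): start with 14.
  bit 2 = 1: square 14^2 = 196 ≡ 7; bit is 1, so multiply 7·14 = 98 ≡ 17 (mod 27).
Final value: 14^3 ≡ 17 (mod 27).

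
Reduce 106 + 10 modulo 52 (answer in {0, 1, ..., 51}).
12

Reduce the summands first: 106 ≡ 2 (mod 52), so 106 + 10 ≡ 2 + 10 (mod 52). 2 + 10 = 12; 12 = 0·52 + 12, so (106 + 10) mod 52 = 12.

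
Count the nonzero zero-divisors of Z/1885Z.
In Z/1885Z each nonzero element is either a unit (gcd with 1885 is 1) or a zero-divisor (gcd > 1). The number of units is φ(1885): factorise 1885 = 5 · 13 · 29, so φ(1885) = (5 − 1) · (13 − 1) · (29 − 1) = 4 · 12 · 28 = 1344. The nonzero elements number 1885 − 1 = 1884. Hence the nonzero zero-divisors number 1884 − 1344 = 540.

Final answer: Z/1885Z has 540 nonzero zero-divisors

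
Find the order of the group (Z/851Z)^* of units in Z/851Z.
|(Z/851Z)^*| = 792

(Z/851Z)^* consists of the classes a with gcd(a, 851) = 1, so its order is φ(851). φ is multiplicative, with φ(p^e) = p^e − p^(e−1). Factorise 851 = 23 · 37. Then
  φ(851) = (23 − 1) · (37 − 1) = 22 · 36 = 792.
Thus |(Z/851Z)^*| = 792.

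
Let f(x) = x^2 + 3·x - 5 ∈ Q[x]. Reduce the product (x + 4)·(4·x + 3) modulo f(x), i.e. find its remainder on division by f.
First multiply in Q[x] without reducing: a · b = 4·x^2 + 19·x + 12. Now divide by f(x) = x^2 + 3·x - 5, eliminating the leading term at each step:
  leading term 4·x^2: subtract (4)·f(x) = 4·x^2 + 12·x - 20, leaving 7·x + 32
The degree is now < 2, so this is the remainder. Hence a · b ≡ 7·x + 32 in Q[x]/(f).

Final answer: a · b ≡ 7·x + 32 (mod f(x))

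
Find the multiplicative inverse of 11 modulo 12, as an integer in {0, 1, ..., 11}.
11^(−1) ≡ 11 (mod 12)

Apply the extended Euclidean algorithm to (12, 11), tracking rows (r, s, t) with s·12 + t·11 = r. Each division r_prev = q·r_cur + r_new produces the new row as (previous row) − q·(current row):
  row A: (12, 1, 0)   [1·12 + 0·11 = 12]
  row B: (11, 0, 1)   [0·12 + 1·11 = 11]
  12 = 1·11 + 1   → row C = row A − 1·row B = (1, 1, −1)   [check: 1·12 − 1·11 = 1]
  11 = 11·1 + 0   → remainder 0, stop. gcd = 1 (last nonzero row C).
The gcd is 1, so 11 is invertible mod 12. The last nonzero row gives 1·12 − 1·11 = 1, so t = −1. So 11^(−1) ≡ −1 ≡ 11 (mod 12). Verify: 11 · 11 = 121 ≡ 1 (mod 12). ✓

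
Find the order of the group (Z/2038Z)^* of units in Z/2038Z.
(Z/2038Z)^* consists of the classes a with gcd(a, 2038) = 1, so its order is φ(2038). φ is multiplicative, with φ(p^e) = p^e − p^(e−1). Factorise 2038 = 2 · 1019. Then
  φ(2038) = (2 − 1) · (1019 − 1) = 1 · 1018 = 1018.
Thus |(Z/2038Z)^*| = 1018.

Final answer: |(Z/2038Z)^*| = 1018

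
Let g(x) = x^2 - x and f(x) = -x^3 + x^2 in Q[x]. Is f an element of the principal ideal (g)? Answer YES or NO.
In Q[x] the ideal (g) consists of all multiples of g, so f ∈ (g) iff g | f, i.e. iff the remainder of f on division by g is 0. Divide f by g (g is monic, so eliminate the leading term of the running remainder at each step):
  leading term -x^3: subtract (-x)·g(x) = -x^3 + x^2, leaving 0
The remainder is 0, so f(x) = g(x) · h(x) with h(x) = -x. Hence g | f, i.e. f ∈ (g).

Final answer: YES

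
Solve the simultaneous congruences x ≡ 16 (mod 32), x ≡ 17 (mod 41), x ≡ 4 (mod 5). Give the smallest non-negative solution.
x ≡ 304 (mod 6560); the representative in [0, 6560) is 304

The moduli 32, 41, 5 are pairwise coprime, so by the CRT there is a unique solution mod 32·41·5 = 6560.
Solve by successive substitution. Start with x ≡ 16 (mod 32).
  Combine with x ≡ 17 (mod 41): write x = 16 + 32·t and require 16 + 32·t ≡ 17 (mod 41), i.e. 32·t ≡ 17 − 16 ≡ 1 (mod 41). Since 32^(−1) ≡ 9 (mod 41), t ≡ 9·1 ≡ 9 (mod 41). So x ≡ 16 + 32·9 = 304 (mod 1312).
  Combine with x ≡ 4 (mod 5): write x = 304 + 1312·t and require 304 + 1312·t ≡ 4 (mod 5), i.e. 1312·t ≡ 4 − 304 ≡ 0 (mod 5). Since 1312^(−1) ≡ 3 (mod 5) (1312 ≡ 2 (mod 5)), t ≡ 3·0 ≡ 0 (mod 5). So x ≡ 304 + 1312·0 = 304 (mod 6560).
Unique solution in [0, 6560): x = 304.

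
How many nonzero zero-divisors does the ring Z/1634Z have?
In Z/1634Z each nonzero element is either a unit (gcd with 1634 is 1) or a zero-divisor (gcd > 1). The number of units is φ(1634): factorise 1634 = 2 · 19 · 43, so φ(1634) = (2 − 1) · (19 − 1) · (43 − 1) = 1 · 18 · 42 = 756. The nonzero elements number 1634 − 1 = 1633. Hence the nonzero zero-divisors number 1633 − 756 = 877.

Final answer: Z/1634Z has 877 nonzero zero-divisors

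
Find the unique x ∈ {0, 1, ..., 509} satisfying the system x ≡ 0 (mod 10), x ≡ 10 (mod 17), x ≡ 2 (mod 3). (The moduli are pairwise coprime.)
x ≡ 350 (mod 510); the representative in [0, 510) is 350

The moduli 10, 17, 3 are pairwise coprime, so by the CRT there is a unique solution mod 10·17·3 = 510.
Solve by successive substitution. Start with x ≡ 0 (mod 10).
  Combine with x ≡ 10 (mod 17): write x = 10·t and require 10·t ≡ 10 (mod 17). Since 10^(−1) ≡ 12 (mod 17), t ≡ 12·10 ≡ 1 (mod 17). So x ≡ 10·1 = 10 (mod 170).
  Combine with x ≡ 2 (mod 3): write x = 10 + 170·t and require 10 + 170·t ≡ 2 (mod 3), i.e. 170·t ≡ 2 − 10 ≡ 1 (mod 3). Since 170^(−1) ≡ 2 (mod 3) (170 ≡ 2 (mod 3)), t ≡ 2·1 ≡ 2 (mod 3). So x ≡ 10 + 170·2 = 350 (mod 510).
Unique solution in [0, 510): x = 350.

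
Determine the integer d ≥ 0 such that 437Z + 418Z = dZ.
In the PID Z, (a, b) is generated by gcd(a, b). Compute gcd(437, 418) with the extended Euclidean algorithm, tracking rows (r, s, t) with s·437 + t·418 = r:
  row A: (437, 1, 0)   [1·437 + 0·418 = 437]
  row B: (418, 0, 1)   [0·437 + 1·418 = 418]
  437 = 1·418 + 19   → row C = row A − 1·row B = (19, 1, −1)   [check: 1·437 − 1·418 = 19]
  418 = 22·19 + 0   → remainder 0, stop. gcd = 19 (last nonzero row C).
So gcd(437, 418) = 19, with Bézout identity 1·437 − 1·418 = 19. Containment (⊇): the Bézout identity exhibits 19 as an element of (437, 418), giving (19) ⊆ (437, 418). Containment (⊆): since 19 | 437 and 19 | 418 (437 = 19·23, 418 = 19·22), every Z-linear combination of 437 and 418 is divisible by 19, so (437, 418) ⊆ (19). Therefore (437, 418) = (19), d = 19.

Final answer: (437, 418) = (19); d = 19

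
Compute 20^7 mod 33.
26

Use repeated squaring. Binary(7) = 111. Walk through the bits of the exponent 7 left-to-right: at each bit after the leading one, square the running value, then multiply by 20 if the bit is 1 (always reducing mod 33):
  bit 1 = 1 (leading): start with 20.
  bit 2 = 1: square 20^2 = 400 ≡ 4; bit is 1, so multiply 4·20 = 80 ≡ 14 (mod 33).
  bit 3 = 1: square 14^2 = 196 ≡ 31; bit is 1, so multiply 31·20 = 620 ≡ 26 (mod 33).
Final value: 20^7 ≡ 26 (mod 33).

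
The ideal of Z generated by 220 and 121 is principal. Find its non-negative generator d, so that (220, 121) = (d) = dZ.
(220, 121) = (11); d = 11

In the PID Z, (a, b) is generated by gcd(a, b). Compute gcd(220, 121) with the extended Euclidean algorithm, tracking rows (r, s, t) with s·220 + t·121 = r:
  row A: (220, 1, 0)   [1·220 + 0·121 = 220]
  row B: (121, 0, 1)   [0·220 + 1·121 = 121]
  220 = 1·121 + 99   → row C = row A − 1·row B = (99, 1, −1)   [check: 1·220 − 1·121 = 99]
  121 = 1·99 + 22   → row D = row B − 1·row C = (22, −1, 2)   [check: −1·220 + 2·121 = 22]
  99 = 4·22 + 11   → row E = row C − 4·row D = (11, 5, −9)   [check: 5·220 − 9·121 = 11]
  22 = 2·11 + 0   → remainder 0, stop. gcd = 11 (last nonzero row E).
So gcd(220, 121) = 11, with Bézout identity 5·220 − 9·121 = 11. Containment (⊇): the Bézout identity exhibits 11 as an element of (220, 121), giving (11) ⊆ (220, 121). Containment (⊆): since 11 | 220 and 11 | 121 (220 = 11·20, 121 = 11·11), every Z-linear combination of 220 and 121 is divisible by 11, so (220, 121) ⊆ (11). Therefore (220, 121) = (11), d = 11.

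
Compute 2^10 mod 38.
Use repeated squaring. Binary(10) = 1010. Walk through the bits of the exponent 10 left-to-right: at each bit after the leading one, square the running value, then multiply by 2 if the bit is 1 (always reducing mod 38):
  bit 1 = 1 (leading): start with 2.
  bit 2 = 0: square 2^2 = 4 (mod 38).
  bit 3 = 1: square 4^2 = 16; bit is 1, so multiply 16·2 = 32 (mod 38).
  bit 4 = 0: square 32^2 = 1024 ≡ 36 (mod 38).
Final value: 2^10 ≡ 36 (mod 38).

Final answer: 36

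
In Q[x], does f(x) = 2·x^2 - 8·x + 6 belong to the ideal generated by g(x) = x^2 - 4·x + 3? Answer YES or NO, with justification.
In Q[x] the ideal (g) consists of all multiples of g, so f ∈ (g) iff g | f, i.e. iff the remainder of f on division by g is 0. Divide f by g (g is monic, so eliminate the leading term of the running remainder at each step):
  leading term 2·x^2: subtract (2)·g(x) = 2·x^2 - 8·x + 6, leaving 0
The remainder is 0, so f(x) = g(x) · h(x) with h(x) = 2. Hence g | f, i.e. f ∈ (g).

Final answer: YES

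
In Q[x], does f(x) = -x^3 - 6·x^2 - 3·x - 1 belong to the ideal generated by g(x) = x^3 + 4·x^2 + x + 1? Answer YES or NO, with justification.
NO

In Q[x] the ideal (g) consists of all multiples of g, so f ∈ (g) iff g | f, i.e. iff the remainder of f on division by g is 0. Divide f by g (g is monic, so eliminate the leading term of the running remainder at each step):
  leading term -x^3: subtract (-1)·g(x) = -x^3 - 4·x^2 - x - 1, leaving -2·x^2 - 2·x
The remainder r(x) = -2·x^2 - 2·x ≠ 0 (and deg r < deg g), so g ∤ f, i.e. f ∉ (g).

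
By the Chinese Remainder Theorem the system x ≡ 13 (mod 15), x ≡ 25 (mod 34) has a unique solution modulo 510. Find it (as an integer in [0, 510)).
The moduli 15, 34 are pairwise coprime, so by the CRT there is a unique solution mod 15·34 = 510.
Solve by successive substitution. Start with x ≡ 13 (mod 15).
  Combine with x ≡ 25 (mod 34): write x = 13 + 15·t and require 13 + 15·t ≡ 25 (mod 34), i.e. 15·t ≡ 25 − 13 ≡ 12 (mod 34). Since 15^(−1) ≡ 25 (mod 34), t ≡ 25·12 ≡ 28 (mod 34). So x ≡ 13 + 15·28 = 433 (mod 510).
Unique solution in [0, 510): x = 433.

Final answer: x ≡ 433 (mod 510); the representative in [0, 510) is 433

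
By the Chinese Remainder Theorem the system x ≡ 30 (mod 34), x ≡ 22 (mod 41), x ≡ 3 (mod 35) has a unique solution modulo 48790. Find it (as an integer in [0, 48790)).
The moduli 34, 41, 35 are pairwise coprime, so by the CRT there is a unique solution mod 34·41·35 = 48790.
Solve by successive substitution. Start with x ≡ 30 (mod 34).
  Combine with x ≡ 22 (mod 41): write x = 30 + 34·t and require 30 + 34·t ≡ 22 (mod 41), i.e. 34·t ≡ 22 − 30 ≡ 33 (mod 41). Since 34^(−1) ≡ 35 (mod 41), t ≡ 35·33 ≡ 7 (mod 41). So x ≡ 30 + 34·7 = 268 (mod 1394).
  Combine with x ≡ 3 (mod 35): write x = 268 + 1394·t and require 268 + 1394·t ≡ 3 (mod 35), i.e. 1394·t ≡ 3 − 268 ≡ 15 (mod 35). Since 1394^(−1) ≡ 29 (mod 35) (1394 ≡ 29 (mod 35)), t ≡ 29·15 ≡ 15 (mod 35). So x ≡ 268 + 1394·15 = 21178 (mod 48790).
Unique solution in [0, 48790): x = 21178.

Final answer: x ≡ 21178 (mod 48790); the representative in [0, 48790) is 21178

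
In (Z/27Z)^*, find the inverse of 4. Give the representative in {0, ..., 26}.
4^(−1) ≡ 7 (mod 27)

Apply the extended Euclidean algorithm to (27, 4), tracking rows (r, s, t) with s·27 + t·4 = r. Each division r_prev = q·r_cur + r_new produces the new row as (previous row) − q·(current row):
  row A: (27, 1, 0)   [1·27 + 0·4 = 27]
  row B: (4, 0, 1)   [0·27 + 1·4 = 4]
  27 = 6·4 + 3   → row C = row A − 6·row B = (3, 1, −6)   [check: 1·27 − 6·4 = 3]
  4 = 1·3 + 1   → row D = row B − 1·row C = (1, −1, 7)   [check: −1·27 + 7·4 = 1]
  3 = 3·1 + 0   → remainder 0, stop. gcd = 1 (last nonzero row D).
The gcd is 1, so 4 is invertible mod 27. The last nonzero row gives −1·27 + 7·4 = 1, so t = 7. So 4^(−1) ≡ 7 (mod 27). Verify: 4 · 7 = 28 ≡ 1 (mod 27). ✓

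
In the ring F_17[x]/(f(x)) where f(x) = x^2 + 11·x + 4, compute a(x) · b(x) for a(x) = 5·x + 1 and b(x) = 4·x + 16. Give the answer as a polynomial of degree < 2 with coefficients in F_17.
Multiply as integer polynomials: a · b = 20·x^2 + 84·x + 16. Reducing coefficients mod 17: a · b ≡ 3·x^2 + 16·x + 16. Now divide by f(x) = x^2 + 11·x + 4 in F_17[x], eliminating the leading term at each step:
  leading term 3·x^2: subtract (3)·f(x) = 3·x^2 + 16·x + 12, leaving 4 (coefficients mod 17)
The degree is now < 2, so this is the remainder. Hence a · b ≡ 4 in F_17[x]/(f).

Final answer: a · b ≡ 4 (mod f(x))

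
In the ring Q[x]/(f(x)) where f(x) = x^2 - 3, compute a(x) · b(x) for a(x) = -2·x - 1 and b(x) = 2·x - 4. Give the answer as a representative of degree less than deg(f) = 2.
a · b ≡ 6·x - 8 (mod f(x))

First multiply in Q[x] without reducing: a · b = -4·x^2 + 6·x + 4. Now divide by f(x) = x^2 - 3, eliminating the leading term at each step:
  leading term -4·x^2: subtract (-4)·f(x) = 12 - 4·x^2, leaving 6·x - 8
The degree is now < 2, so this is the remainder. Hence a · b ≡ 6·x - 8 in Q[x]/(f).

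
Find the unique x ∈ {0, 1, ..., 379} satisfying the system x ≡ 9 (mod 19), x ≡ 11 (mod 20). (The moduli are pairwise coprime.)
x ≡ 351 (mod 380); the representative in [0, 380) is 351

The moduli 19, 20 are pairwise coprime, so by the CRT there is a unique solution mod 19·20 = 380.
Solve by successive substitution. Start with x ≡ 9 (mod 19).
  Combine with x ≡ 11 (mod 20): write x = 9 + 19·t and require 9 + 19·t ≡ 11 (mod 20), i.e. 19·t ≡ 11 − 9 ≡ 2 (mod 20). Since 19^(−1) ≡ 19 (mod 20), t ≡ 19·2 ≡ 18 (mod 20). So x ≡ 9 + 19·18 = 351 (mod 380).
Unique solution in [0, 380): x = 351.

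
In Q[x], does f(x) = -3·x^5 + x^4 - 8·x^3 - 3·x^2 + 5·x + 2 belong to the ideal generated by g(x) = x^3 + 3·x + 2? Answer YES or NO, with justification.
YES

In Q[x] the ideal (g) consists of all multiples of g, so f ∈ (g) iff g | f, i.e. iff the remainder of f on division by g is 0. Divide f by g (g is monic, so eliminate the leading term of the running remainder at each step):
  leading term -3·x^5: subtract (-3·x^2)·g(x) = -3·x^5 - 9·x^3 - 6·x^2, leaving x^4 + x^3 + 3·x^2 + 5·x + 2
  leading term x^4: subtract (x)·g(x) = x^4 + 3·x^2 + 2·x, leaving x^3 + 3·x + 2
  leading term x^3: subtract (1)·g(x) = x^3 + 3·x + 2, leaving 0
The remainder is 0, so f(x) = g(x) · h(x) with h(x) = -3·x^2 + x + 1. Hence g | f, i.e. f ∈ (g).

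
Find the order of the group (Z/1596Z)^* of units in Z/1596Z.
(Z/1596Z)^* consists of the classes a with gcd(a, 1596) = 1, so its order is φ(1596). φ is multiplicative, with φ(p^e) = p^e − p^(e−1). Factorise 1596 = 2^2 · 3 · 7 · 19. Then
  φ(1596) = (2^2 − 2^1) · (3 − 1) · (7 − 1) · (19 − 1) = 2 · 2 · 6 · 18 = 432.
Thus |(Z/1596Z)^*| = 432.

Final answer: |(Z/1596Z)^*| = 432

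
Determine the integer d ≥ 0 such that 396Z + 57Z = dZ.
(396, 57) = (3); d = 3

In the PID Z, (a, b) is generated by gcd(a, b). Compute gcd(396, 57) with the extended Euclidean algorithm, tracking rows (r, s, t) with s·396 + t·57 = r:
  row A: (396, 1, 0)   [1·396 + 0·57 = 396]
  row B: (57, 0, 1)   [0·396 + 1·57 = 57]
  396 = 6·57 + 54   → row C = row A − 6·row B = (54, 1, −6)   [check: 1·396 − 6·57 = 54]
  57 = 1·54 + 3   → row D = row B − 1·row C = (3, −1, 7)   [check: −1·396 + 7·57 = 3]
  54 = 18·3 + 0   → remainder 0, stop. gcd = 3 (last nonzero row D).
So gcd(396, 57) = 3, with Bézout identity −1·396 + 7·57 = 3. Containment (⊇): the Bézout identity exhibits 3 as an element of (396, 57), giving (3) ⊆ (396, 57). Containment (⊆): since 3 | 396 and 3 | 57 (396 = 3·132, 57 = 3·19), every Z-linear combination of 396 and 57 is divisible by 3, so (396, 57) ⊆ (3). Therefore (396, 57) = (3), d = 3.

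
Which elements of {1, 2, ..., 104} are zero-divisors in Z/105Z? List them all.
An element a ∈ Z/105Z (with a ≠ 0) is a zero-divisor iff gcd(a, 105) > 1 (because a is a unit precisely when gcd(a, n) = 1, and in Z/nZ every nonzero, non-unit element is a zero-divisor). Scan a = 1, ..., 104 and keep those with gcd(a, 105) > 1:
  gcd(3, 105) = 3, gcd(5, 105) = 5, gcd(6, 105) = 3, gcd(7, 105) = 7, gcd(9, 105) = 3, gcd(10, 105) = 5, gcd(12, 105) = 3, gcd(14, 105) = 7, gcd(15, 105) = 15, gcd(18, 105) = 3, gcd(20, 105) = 5, gcd(21, 105) = 21, gcd(24, 105) = 3, gcd(25, 105) = 5, gcd(27, 105) = 3, gcd(28, 105) = 7, gcd(30, 105) = 15, gcd(33, 105) = 3, gcd(35, 105) = 35, gcd(36, 105) = 3, gcd(39, 105) = 3, gcd(40, 105) = 5, gcd(42, 105) = 21, gcd(45, 105) = 15, gcd(48, 105) = 3, gcd(49, 105) = 7, gcd(50, 105) = 5, gcd(51, 105) = 3, gcd(54, 105) = 3, gcd(55, 105) = 5, gcd(56, 105) = 7, gcd(57, 105) = 3, gcd(60, 105) = 15, gcd(63, 105) = 21, gcd(65, 105) = 5, gcd(66, 105) = 3, gcd(69, 105) = 3, gcd(70, 105) = 35, gcd(72, 105) = 3, gcd(75, 105) = 15, gcd(77, 105) = 7, gcd(78, 105) = 3, gcd(80, 105) = 5, gcd(81, 105) = 3, gcd(84, 105) = 21, gcd(85, 105) = 5, gcd(87, 105) = 3, gcd(90, 105) = 15, gcd(91, 105) = 7, gcd(93, 105) = 3, gcd(95, 105) = 5, gcd(96, 105) = 3, gcd(98, 105) = 7, gcd(99, 105) = 3, gcd(100, 105) = 5, gcd(102, 105) = 3.
All other a ∈ {1, ..., 104} have gcd(a, 105) = 1 and are units. So the nonzero zero-divisors are exactly the 56 values of a appearing in this scan.

Final answer: nonzero zero-divisors of Z/105Z = {3, 5, 6, 7, 9, 10, 12, 14, 15, 18, 20, 21, 24, 25, 27, 28, 30, 33, 35, 36, 39, 40, 42, 45, 48, 49, 50, 51, 54, 55, 56, 57, 60, 63, 65, 66, 69, 70, 72, 75, 77, 78, 80, 81, 84, 85, 87, 90, 91, 93, 95, 96, 98, 99, 100, 102}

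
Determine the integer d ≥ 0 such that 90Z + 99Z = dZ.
(90, 99) = (9); d = 9

In the PID Z, (a, b) is generated by gcd(a, b). Compute gcd(99, 90) with the extended Euclidean algorithm, tracking rows (r, s, t) with s·99 + t·90 = r:
  row A: (99, 1, 0)   [1·99 + 0·90 = 99]
  row B: (90, 0, 1)   [0·99 + 1·90 = 90]
  99 = 1·90 + 9   → row C = row A − 1·row B = (9, 1, −1)   [check: 1·99 − 1·90 = 9]
  90 = 10·9 + 0   → remainder 0, stop. gcd = 9 (last nonzero row C).
So gcd(90, 99) = 9, with Bézout identity 1·99 − 1·90 = 9. Containment (⊇): the Bézout identity exhibits 9 as an element of (90, 99), giving (9) ⊆ (90, 99). Containment (⊆): since 9 | 90 and 9 | 99 (90 = 9·10, 99 = 9·11), every Z-linear combination of 90 and 99 is divisible by 9, so (90, 99) ⊆ (9). Therefore (90, 99) = (9), d = 9.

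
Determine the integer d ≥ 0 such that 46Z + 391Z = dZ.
In the PID Z, (a, b) is generated by gcd(a, b). Compute gcd(391, 46) with the extended Euclidean algorithm, tracking rows (r, s, t) with s·391 + t·46 = r:
  row A: (391, 1, 0)   [1·391 + 0·46 = 391]
  row B: (46, 0, 1)   [0·391 + 1·46 = 46]
  391 = 8·46 + 23   → row C = row A − 8·row B = (23, 1, −8)   [check: 1·391 − 8·46 = 23]
  46 = 2·23 + 0   → remainder 0, stop. gcd = 23 (last nonzero row C).
So gcd(46, 391) = 23, with Bézout identity 1·391 − 8·46 = 23. Containment (⊇): the Bézout identity exhibits 23 as an element of (46, 391), giving (23) ⊆ (46, 391). Containment (⊆): since 23 | 46 and 23 | 391 (46 = 23·2, 391 = 23·17), every Z-linear combination of 46 and 391 is divisible by 23, so (46, 391) ⊆ (23). Therefore (46, 391) = (23), d = 23.

Final answer: (46, 391) = (23); d = 23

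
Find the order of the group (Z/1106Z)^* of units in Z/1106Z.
(Z/1106Z)^* consists of the classes a with gcd(a, 1106) = 1, so its order is φ(1106). φ is multiplicative, with φ(p^e) = p^e − p^(e−1). Factorise 1106 = 2 · 7 · 79. Then
  φ(1106) = (2 − 1) · (7 − 1) · (79 − 1) = 1 · 6 · 78 = 468.
Thus |(Z/1106Z)^*| = 468.

Final answer: |(Z/1106Z)^*| = 468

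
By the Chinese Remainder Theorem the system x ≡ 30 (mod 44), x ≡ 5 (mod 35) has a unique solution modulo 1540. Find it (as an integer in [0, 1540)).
The moduli 44, 35 are pairwise coprime, so by the CRT there is a unique solution mod 44·35 = 1540.
Solve by successive substitution. Start with x ≡ 30 (mod 44).
  Combine with x ≡ 5 (mod 35): write x = 30 + 44·t and require 30 + 44·t ≡ 5 (mod 35), i.e. 44·t ≡ 5 − 30 ≡ 10 (mod 35). Since 44^(−1) ≡ 4 (mod 35) (44 ≡ 9 (mod 35)), t ≡ 4·10 ≡ 5 (mod 35). So x ≡ 30 + 44·5 = 250 (mod 1540).
Unique solution in [0, 1540): x = 250.

Final answer: x ≡ 250 (mod 1540); the representative in [0, 1540) is 250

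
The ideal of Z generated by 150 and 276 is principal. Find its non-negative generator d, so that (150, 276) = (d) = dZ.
(150, 276) = (6); d = 6

In the PID Z, (a, b) is generated by gcd(a, b). Compute gcd(276, 150) with the extended Euclidean algorithm, tracking rows (r, s, t) with s·276 + t·150 = r:
  row A: (276, 1, 0)   [1·276 + 0·150 = 276]
  row B: (150, 0, 1)   [0·276 + 1·150 = 150]
  276 = 1·150 + 126   → row C = row A − 1·row B = (126, 1, −1)   [check: 1·276 − 1·150 = 126]
  150 = 1·126 + 24   → row D = row B − 1·row C = (24, −1, 2)   [check: −1·276 + 2·150 = 24]
  126 = 5·24 + 6   → row E = row C − 5·row D = (6, 6, −11)   [check: 6·276 − 11·150 = 6]
  24 = 4·6 + 0   → remainder 0, stop. gcd = 6 (last nonzero row E).
So gcd(150, 276) = 6, with Bézout identity 6·276 − 11·150 = 6. Containment (⊇): the Bézout identity exhibits 6 as an element of (150, 276), giving (6) ⊆ (150, 276). Containment (⊆): since 6 | 150 and 6 | 276 (150 = 6·25, 276 = 6·46), every Z-linear combination of 150 and 276 is divisible by 6, so (150, 276) ⊆ (6). Therefore (150, 276) = (6), d = 6.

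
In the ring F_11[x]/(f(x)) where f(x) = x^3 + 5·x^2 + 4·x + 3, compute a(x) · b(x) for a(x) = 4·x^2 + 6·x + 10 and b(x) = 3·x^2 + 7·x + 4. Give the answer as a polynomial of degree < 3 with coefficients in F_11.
a · b ≡ 4·x + 5 (mod f(x))

Multiply as integer polynomials: a · b = 12·x^4 + 46·x^3 + 88·x^2 + 94·x + 40. Reducing coefficients mod 11: a · b ≡ x^4 + 2·x^3 + 6·x + 7. Now divide by f(x) = x^3 + 5·x^2 + 4·x + 3 in F_11[x], eliminating the leading term at each step:
  leading term x^4: subtract (x)·f(x) = x^4 + 5·x^3 + 4·x^2 + 3·x, leaving 8·x^3 + 7·x^2 + 3·x + 7 (coefficients mod 11)
  leading term 8·x^3: subtract (8)·f(x) = 8·x^3 + 7·x^2 + 10·x + 2, leaving 4·x + 5 (coefficients mod 11)
The degree is now < 3, so this is the remainder. Hence a · b ≡ 4·x + 5 in F_11[x]/(f).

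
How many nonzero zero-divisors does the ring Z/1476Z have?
Z/1476Z has 995 nonzero zero-divisors

In Z/1476Z each nonzero element is either a unit (gcd with 1476 is 1) or a zero-divisor (gcd > 1). The number of units is φ(1476): factorise 1476 = 2^2 · 3^2 · 41, so φ(1476) = (2^2 − 2^1) · (3^2 − 3^1) · (41 − 1) = 2 · 6 · 40 = 480. The nonzero elements number 1476 − 1 = 1475. Hence the nonzero zero-divisors number 1475 − 480 = 995.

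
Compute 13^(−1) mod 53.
13^(−1) ≡ 49 (mod 53)

Apply the extended Euclidean algorithm to (53, 13), tracking rows (r, s, t) with s·53 + t·13 = r. Each division r_prev = q·r_cur + r_new produces the new row as (previous row) − q·(current row):
  row A: (53, 1, 0)   [1·53 + 0·13 = 53]
  row B: (13, 0, 1)   [0·53 + 1·13 = 13]
  53 = 4·13 + 1   → row C = row A − 4·row B = (1, 1, −4)   [check: 1·53 − 4·13 = 1]
  13 = 13·1 + 0   → remainder 0, stop. gcd = 1 (last nonzero row C).
The gcd is 1, so 13 is invertible mod 53. The last nonzero row gives 1·53 − 4·13 = 1, so t = −4. So 13^(−1) ≡ −4 ≡ 49 (mod 53). Verify: 13 · 49 = 637 ≡ 1 (mod 53). ✓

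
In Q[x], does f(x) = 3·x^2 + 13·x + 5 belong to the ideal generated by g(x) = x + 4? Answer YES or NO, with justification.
In Q[x] the ideal (g) consists of all multiples of g, so f ∈ (g) iff g | f, i.e. iff the remainder of f on division by g is 0. Divide f by g (g is monic, so eliminate the leading term of the running remainder at each step):
  leading term 3·x^2: subtract (3·x)·g(x) = 3·x^2 + 12·x, leaving x + 5
  leading term x: subtract (1)·g(x) = x + 4, leaving 1
The remainder r(x) = 1 ≠ 0 (and deg r < deg g), so g ∤ f, i.e. f ∉ (g).

Final answer: NO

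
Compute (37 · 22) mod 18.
4

Reduce the factors first: 37 ≡ 1, 22 ≡ 4 (mod 18), so 37 · 22 ≡ 1 · 4 (mod 18). 1 · 4 = 4. Dividing by 18: 4 = 0·18 + 4. So (37 · 22) mod 18 = 4.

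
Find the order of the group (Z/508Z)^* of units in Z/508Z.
(Z/508Z)^* consists of the classes a with gcd(a, 508) = 1, so its order is φ(508). φ is multiplicative, with φ(p^e) = p^e − p^(e−1). Factorise 508 = 2^2 · 127. Then
  φ(508) = (2^2 − 2^1) · (127 − 1) = 2 · 126 = 252.
Thus |(Z/508Z)^*| = 252.

Final answer: |(Z/508Z)^*| = 252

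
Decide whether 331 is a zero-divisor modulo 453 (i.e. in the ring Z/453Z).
NO

gcd(331, 453) = 1, so 331 is a unit in Z/453Z (it has a multiplicative inverse). A unit cannot be a zero-divisor: if 331·b ≡ 0 then multiplying both sides by 331^(−1) gives b ≡ 0. So 331 is not a zero-divisor.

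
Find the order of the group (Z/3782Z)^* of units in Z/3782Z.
|(Z/3782Z)^*| = 1800

(Z/3782Z)^* consists of the classes a with gcd(a, 3782) = 1, so its order is φ(3782). φ is multiplicative, with φ(p^e) = p^e − p^(e−1). Factorise 3782 = 2 · 31 · 61. Then
  φ(3782) = (2 − 1) · (31 − 1) · (61 − 1) = 1 · 30 · 60 = 1800.
Thus |(Z/3782Z)^*| = 1800.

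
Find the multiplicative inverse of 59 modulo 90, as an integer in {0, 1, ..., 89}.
59^(−1) ≡ 29 (mod 90)

Apply the extended Euclidean algorithm to (90, 59), tracking rows (r, s, t) with s·90 + t·59 = r. Each division r_prev = q·r_cur + r_new produces the new row as (previous row) − q·(current row):
  row A: (90, 1, 0)   [1·90 + 0·59 = 90]
  row B: (59, 0, 1)   [0·90 + 1·59 = 59]
  90 = 1·59 + 31   → row C = row A − 1·row B = (31, 1, −1)   [check: 1·90 − 1·59 = 31]
  59 = 1·31 + 28   → row D = row B − 1·row C = (28, −1, 2)   [check: −1·90 + 2·59 = 28]
  31 = 1·28 + 3   → row E = row C − 1·row D = (3, 2, −3)   [check: 2·90 − 3·59 = 3]
  28 = 9·3 + 1   → row F = row D − 9·row E = (1, −19, 29)   [check: −19·90 + 29·59 = 1]
  3 = 3·1 + 0   → remainder 0, stop. gcd = 1 (last nonzero row F).
The gcd is 1, so 59 is invertible mod 90. The last nonzero row gives −19·90 + 29·59 = 1, so t = 29. So 59^(−1) ≡ 29 (mod 90). Verify: 59 · 29 = 1711 ≡ 1 (mod 90). ✓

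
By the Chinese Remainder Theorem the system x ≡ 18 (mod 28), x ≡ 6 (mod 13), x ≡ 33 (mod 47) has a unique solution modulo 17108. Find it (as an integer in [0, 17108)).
The moduli 28, 13, 47 are pairwise coprime, so by the CRT there is a unique solution mod 28·13·47 = 17108.
Solve by successive substitution. Start with x ≡ 18 (mod 28).
  Combine with x ≡ 6 (mod 13): write x = 18 + 28·t and require 18 + 28·t ≡ 6 (mod 13), i.e. 28·t ≡ 6 − 18 ≡ 1 (mod 13). Since 28^(−1) ≡ 7 (mod 13) (28 ≡ 2 (mod 13)), t ≡ 7·1 ≡ 7 (mod 13). So x ≡ 18 + 28·7 = 214 (mod 364).
  Combine with x ≡ 33 (mod 47): write x = 214 + 364·t and require 214 + 364·t ≡ 33 (mod 47), i.e. 364·t ≡ 33 − 214 ≡ 7 (mod 47). Since 364^(−1) ≡ 43 (mod 47) (364 ≡ 35 (mod 47)), t ≡ 43·7 ≡ 19 (mod 47). So x ≡ 214 + 364·19 = 7130 (mod 17108).
Unique solution in [0, 17108): x = 7130.

Final answer: x ≡ 7130 (mod 17108); the representative in [0, 17108) is 7130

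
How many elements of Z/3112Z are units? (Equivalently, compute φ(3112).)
Z/3112Z has φ(3112) = 1552 units

An element a ∈ Z/3112Z is a unit iff gcd(a, 3112) = 1, so the number of units is φ(3112). φ is multiplicative, with φ(p^e) = p^e − p^(e−1). Factorise 3112 = 2^3 · 389. Then
  φ(3112) = (2^3 − 2^2) · (389 − 1) = 4 · 388 = 1552.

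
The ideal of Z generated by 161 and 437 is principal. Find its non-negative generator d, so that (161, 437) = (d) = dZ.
In the PID Z, (a, b) is generated by gcd(a, b). Compute gcd(437, 161) with the extended Euclidean algorithm, tracking rows (r, s, t) with s·437 + t·161 = r:
  row A: (437, 1, 0)   [1·437 + 0·161 = 437]
  row B: (161, 0, 1)   [0·437 + 1·161 = 161]
  437 = 2·161 + 115   → row C = row A − 2·row B = (115, 1, −2)   [check: 1·437 − 2·161 = 115]
  161 = 1·115 + 46   → row D = row B − 1·row C = (46, −1, 3)   [check: −1·437 + 3·161 = 46]
  115 = 2·46 + 23   → row E = row C − 2·row D = (23, 3, −8)   [check: 3·437 − 8·161 = 23]
  46 = 2·23 + 0   → remainder 0, stop. gcd = 23 (last nonzero row E).
So gcd(161, 437) = 23, with Bézout identity 3·437 − 8·161 = 23. Containment (⊇): the Bézout identity exhibits 23 as an element of (161, 437), giving (23) ⊆ (161, 437). Containment (⊆): since 23 | 161 and 23 | 437 (161 = 23·7, 437 = 23·19), every Z-linear combination of 161 and 437 is divisible by 23, so (161, 437) ⊆ (23). Therefore (161, 437) = (23), d = 23.

Final answer: (161, 437) = (23); d = 23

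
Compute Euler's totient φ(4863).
φ(4863) = 3240

φ is multiplicative, with φ(p^e) = p^e − p^(e−1). Factorise 4863 = 3 · 1621. Then
  φ(4863) = (3 − 1) · (1621 − 1) = 2 · 1620 = 3240.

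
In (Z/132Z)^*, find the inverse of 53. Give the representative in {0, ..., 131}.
Apply the extended Euclidean algorithm to (132, 53), tracking rows (r, s, t) with s·132 + t·53 = r. Each division r_prev = q·r_cur + r_new produces the new row as (previous row) − q·(current row):
  row A: (132, 1, 0)   [1·132 + 0·53 = 132]
  row B: (53, 0, 1)   [0·132 + 1·53 = 53]
  132 = 2·53 + 26   → row C = row A − 2·row B = (26, 1, −2)   [check: 1·132 − 2·53 = 26]
  53 = 2·26 + 1   → row D = row B − 2·row C = (1, −2, 5)   [check: −2·132 + 5·53 = 1]
  26 = 26·1 + 0   → remainder 0, stop. gcd = 1 (last nonzero row D).
The gcd is 1, so 53 is invertible mod 132. The last nonzero row gives −2·132 + 5·53 = 1, so t = 5. So 53^(−1) ≡ 5 (mod 132). Verify: 53 · 5 = 265 ≡ 1 (mod 132). ✓

Final answer: 53^(−1) ≡ 5 (mod 132)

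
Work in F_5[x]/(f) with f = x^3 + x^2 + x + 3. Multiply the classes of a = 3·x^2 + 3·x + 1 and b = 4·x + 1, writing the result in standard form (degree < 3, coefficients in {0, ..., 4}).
a · b ≡ 3·x^2 (mod f(x))

Multiply as integer polynomials: a · b = 12·x^3 + 15·x^2 + 7·x + 1. Reducing coefficients mod 5: a · b ≡ 2·x^3 + 2·x + 1. Now divide by f(x) = x^3 + x^2 + x + 3 in F_5[x], eliminating the leading term at each step:
  leading term 2·x^3: subtract (2)·f(x) = 2·x^3 + 2·x^2 + 2·x + 1, leaving 3·x^2 (coefficients mod 5)
The degree is now < 3, so this is the remainder. Hence a · b ≡ 3·x^2 in F_5[x]/(f).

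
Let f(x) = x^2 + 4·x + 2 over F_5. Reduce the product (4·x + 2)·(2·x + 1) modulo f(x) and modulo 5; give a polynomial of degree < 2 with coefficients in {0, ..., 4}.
a · b ≡ x + 1 (mod f(x))

Multiply as integer polynomials: a · b = 8·x^2 + 8·x + 2. Reducing coefficients mod 5: a · b ≡ 3·x^2 + 3·x + 2. Now divide by f(x) = x^2 + 4·x + 2 in F_5[x], eliminating the leading term at each step:
  leading term 3·x^2: subtract (3)·f(x) = 3·x^2 + 2·x + 1, leaving x + 1 (coefficients mod 5)
The degree is now < 2, so this is the remainder. Hence a · b ≡ x + 1 in F_5[x]/(f).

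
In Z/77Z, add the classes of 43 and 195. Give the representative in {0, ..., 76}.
7

Reduce the summands first: 195 ≡ 41 (mod 77), so 43 + 195 ≡ 43 + 41 (mod 77). 43 + 41 = 84; 84 = 1·77 + 7, so (43 + 195) mod 77 = 7.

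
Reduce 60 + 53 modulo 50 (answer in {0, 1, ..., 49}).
Reduce the summands first: 60 ≡ 10, 53 ≡ 3 (mod 50), so 60 + 53 ≡ 10 + 3 (mod 50). 10 + 3 = 13; 13 = 0·50 + 13, so (60 + 53) mod 50 = 13.

Final answer: 13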